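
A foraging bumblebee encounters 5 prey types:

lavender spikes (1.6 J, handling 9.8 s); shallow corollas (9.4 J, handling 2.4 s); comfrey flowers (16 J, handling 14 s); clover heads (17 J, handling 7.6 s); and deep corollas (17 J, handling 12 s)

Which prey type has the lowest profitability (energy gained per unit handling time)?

Profitability E/h (J/s): lavender spikes = 1.6/9.8 = 0.163, shallow corollas = 9.4/2.4 = 3.92, comfrey flowers = 16/14 = 1.14, clover heads = 17/7.6 = 2.24, deep corollas = 17/12 = 1.42.
Ranked: shallow corollas > clover heads > deep corollas > comfrey flowers > lavender spikes.

lavender spikes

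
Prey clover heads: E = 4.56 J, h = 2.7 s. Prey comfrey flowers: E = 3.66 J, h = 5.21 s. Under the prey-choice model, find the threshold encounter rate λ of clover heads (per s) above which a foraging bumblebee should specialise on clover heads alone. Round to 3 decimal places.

0.264 per s

The zero-one rule: include comfrey flowers iff E₂/h₂ > λE₁/(1+λh₁). Equality gives the switch point.
λE₁h₂ = E₂ + λE₂h₁ ⇒ λ = E₂/(E₁h₂ − E₂h₁) = 3.66/(23.76 − 9.882) = 0.2638 per s.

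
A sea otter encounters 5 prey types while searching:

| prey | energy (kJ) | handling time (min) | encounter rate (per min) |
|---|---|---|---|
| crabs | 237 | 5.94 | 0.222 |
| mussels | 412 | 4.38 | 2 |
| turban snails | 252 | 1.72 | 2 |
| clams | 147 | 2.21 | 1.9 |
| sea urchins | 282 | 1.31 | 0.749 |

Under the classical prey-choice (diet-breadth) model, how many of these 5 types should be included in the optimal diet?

2

Profitabilities (E/h, kJ/min): sea urchins 215, turban snails 147, mussels 94.1, clams 66.5, crabs 39.9. Add prey in this order while the next type's profitability exceeds the intake rate on those already taken.
Rate on top 1: 106.6. turban snails: 147 > 106.6 → include.
Rate on top 2: 131.9. mussels: 94.1 < 131.9 → exclude; stop.
Optimal diet: sea urchins, turban snails — 2 of 5 types.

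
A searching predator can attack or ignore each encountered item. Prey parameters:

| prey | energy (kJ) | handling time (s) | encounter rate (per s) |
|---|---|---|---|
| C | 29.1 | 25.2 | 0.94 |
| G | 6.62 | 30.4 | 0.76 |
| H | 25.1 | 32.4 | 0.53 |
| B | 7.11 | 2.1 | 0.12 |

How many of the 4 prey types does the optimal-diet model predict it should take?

Rank by E/h (kJ/s): B 3.39, C 1.15, H 0.775, G 0.218. Include each in turn until the next type's E/h falls below the running intake rate.
Rate on top 1: 0.6815. C: 1.15 > 0.6815 → include.
Rate on top 2: 1.131. H: 0.775 < 1.131 → exclude; stop.
Optimal diet: B, C — 2 of 4 types.

2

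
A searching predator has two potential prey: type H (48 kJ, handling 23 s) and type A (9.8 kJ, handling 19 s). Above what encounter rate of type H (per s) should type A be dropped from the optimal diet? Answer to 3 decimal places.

The zero-one rule: include type A iff E₂/h₂ > λE₁/(1+λh₁). Equality gives the switch point.
λE₁h₂ = E₂ + λE₂h₁ ⇒ λ = E₂/(E₁h₂ − E₂h₁) = 9.8/(912 − 225.4) = 0.01427 per s.

0.014 per s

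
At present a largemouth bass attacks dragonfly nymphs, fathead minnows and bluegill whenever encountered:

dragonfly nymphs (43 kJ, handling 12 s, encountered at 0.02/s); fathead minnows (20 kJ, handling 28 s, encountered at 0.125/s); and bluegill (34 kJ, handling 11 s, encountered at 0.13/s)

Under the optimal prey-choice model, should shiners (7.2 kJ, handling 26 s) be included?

No

On dragonfly nymphs, fathead minnows and bluegill alone, R = ΣλE/(1+Σλh) = 7.78/6.17 = 1.261 kJ/s.
Profitability of shiners: 7.2/26 = 0.2769 kJ/s.
Since 0.2769 < R, time spent handling shiners is better spent searching.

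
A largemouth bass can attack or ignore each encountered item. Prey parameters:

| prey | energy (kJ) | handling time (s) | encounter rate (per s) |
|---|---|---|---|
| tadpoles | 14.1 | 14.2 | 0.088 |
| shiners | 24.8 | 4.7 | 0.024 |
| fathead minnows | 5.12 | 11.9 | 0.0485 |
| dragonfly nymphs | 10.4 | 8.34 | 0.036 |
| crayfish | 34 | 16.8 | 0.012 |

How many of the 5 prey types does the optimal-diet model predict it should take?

Rank by E/h (kJ/s): shiners 5.28, crayfish 2.02, dragonfly nymphs 1.25, tadpoles 0.993, fathead minnows 0.43. Include each in turn until the next type's E/h falls below the running intake rate.
Rate on top 1: 0.5349. crayfish: 2.02 > 0.5349 → include.
Rate on top 2: 0.7632. dragonfly nymphs: 1.25 > 0.7632 → include.
Rate on top 3: 0.8532. tadpoles: 0.993 > 0.8532 → include.
Rate on top 4: 0.9142. fathead minnows: 0.43 < 0.9142 → exclude; stop.
Optimal diet: shiners, crayfish, dragonfly nymphs, tadpoles — 4 of 5 types.

4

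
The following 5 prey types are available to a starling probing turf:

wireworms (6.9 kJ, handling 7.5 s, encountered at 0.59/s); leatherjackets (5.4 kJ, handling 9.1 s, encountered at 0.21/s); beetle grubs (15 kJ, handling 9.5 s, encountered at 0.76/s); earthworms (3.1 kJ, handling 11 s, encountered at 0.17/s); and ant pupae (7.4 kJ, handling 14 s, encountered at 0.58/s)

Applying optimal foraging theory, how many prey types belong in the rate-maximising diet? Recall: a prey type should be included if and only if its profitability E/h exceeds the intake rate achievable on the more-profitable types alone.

1

E/h in descending order: beetle grubs 1.58, wireworms 0.92, leatherjackets 0.593, ant pupae 0.529, earthworms 0.282 kJ/s. The optimal diet is the largest prefix of this list for which every included type satisfies E_i/h_i > R on the types above it.
Rate on top 1: 1.387. wireworms: 0.92 < 1.387 → exclude; stop.
Optimal diet: beetle grubs — 1 of 5 types.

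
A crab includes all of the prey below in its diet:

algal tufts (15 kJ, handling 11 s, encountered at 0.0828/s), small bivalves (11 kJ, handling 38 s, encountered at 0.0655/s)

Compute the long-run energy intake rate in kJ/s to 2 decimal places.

0.45 kJ/s

R = Σλ_iE_i / (1 + Σλ_ih_i)
Numerator: 0.0828×15 + 0.0655×11 = 1.962
Denominator: 1 + 0.0828×11 + 0.0655×38 = 4.4
R = 1.962/4.4 = 0.446 kJ/s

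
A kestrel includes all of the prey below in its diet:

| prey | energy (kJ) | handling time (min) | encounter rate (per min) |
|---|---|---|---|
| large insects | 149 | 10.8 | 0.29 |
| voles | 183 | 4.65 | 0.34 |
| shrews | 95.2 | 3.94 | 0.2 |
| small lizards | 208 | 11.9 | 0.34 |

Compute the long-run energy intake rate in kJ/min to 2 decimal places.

Energy encountered per unit search time: 0.29×149 + 0.34×183 + 0.2×95.2 + 0.34×208 = 195.2 kJ/min.
Handling time per unit search time: 0.29×10.8 + 0.34×4.65 + 0.2×3.94 + 0.34×11.9 = 9.547.
Rate = 195.2/(1 + 9.547) = 18.51 kJ/min.

18.51 kJ/min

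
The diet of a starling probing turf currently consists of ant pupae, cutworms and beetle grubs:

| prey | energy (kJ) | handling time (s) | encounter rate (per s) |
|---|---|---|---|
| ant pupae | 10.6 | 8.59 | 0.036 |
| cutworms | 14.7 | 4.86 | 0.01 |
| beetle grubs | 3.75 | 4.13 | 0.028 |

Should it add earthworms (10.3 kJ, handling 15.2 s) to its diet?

Current rate: (0.036×10.6 + 0.01×14.7 + 0.028×3.75)/(1 + 0.036×8.59 + 0.01×4.86 + 0.028×4.13) = 0.43 kJ/s.
earthworms: E/h = 10.3/15.2 = 0.6776 kJ/s.
0.6776 > 0.43, so adding earthworms raises the average — include it.

Yes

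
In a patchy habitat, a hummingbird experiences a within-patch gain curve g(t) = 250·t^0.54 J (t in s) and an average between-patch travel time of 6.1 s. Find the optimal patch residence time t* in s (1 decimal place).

7.2 s

Maximise g(t)/(T+t): set derivative to zero → g'(t)(T+t) = g(t).
g'(t) = 0.54·250·t^-0.46. Setting 0.54·250·t^-0.46 = 250·t^0.54/(6.1+t) gives 0.54(6.1+t) = t, so 0.46·t = 0.54×6.1.
t* = 0.54×6.1/0.46 = 7.161 s.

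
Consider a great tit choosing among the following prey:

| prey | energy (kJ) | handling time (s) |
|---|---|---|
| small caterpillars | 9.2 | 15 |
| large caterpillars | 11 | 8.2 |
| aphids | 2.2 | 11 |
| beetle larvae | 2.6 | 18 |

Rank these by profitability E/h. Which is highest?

large caterpillars

Profitability E/h (kJ/s): small caterpillars = 9.2/15 = 0.613, large caterpillars = 11/8.2 = 1.34, aphids = 2.2/11 = 0.2, beetle larvae = 2.6/18 = 0.144.
Ranked: large caterpillars > small caterpillars > aphids > beetle larvae.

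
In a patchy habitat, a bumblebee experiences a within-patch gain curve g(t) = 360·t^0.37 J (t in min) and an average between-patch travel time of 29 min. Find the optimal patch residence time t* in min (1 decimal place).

By the marginal value theorem, leave when the instantaneous gain rate g'(t) equals the habitat-wide average g(t)/(T + t).
g'(t) = 0.37·360·t^-0.63. Setting 0.37·360·t^-0.63 = 360·t^0.37/(29+t) gives 0.37(29+t) = t, so 0.63·t = 0.37×29.
t* = 0.37×29/0.63 = 17.03 min.

17.0 min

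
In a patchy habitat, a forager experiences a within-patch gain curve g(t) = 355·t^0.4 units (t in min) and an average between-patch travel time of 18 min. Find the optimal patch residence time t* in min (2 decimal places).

12.00 min

Maximise g(t)/(T+t): set derivative to zero → g'(t)(T+t) = g(t).
g'(t) = 0.4·355·t^-0.6. Setting 0.4·355·t^-0.6 = 355·t^0.4/(18+t) gives 0.4(18+t) = t, so 0.60·t = 0.4×18.
t* = 0.4×18/0.60 = 12 min.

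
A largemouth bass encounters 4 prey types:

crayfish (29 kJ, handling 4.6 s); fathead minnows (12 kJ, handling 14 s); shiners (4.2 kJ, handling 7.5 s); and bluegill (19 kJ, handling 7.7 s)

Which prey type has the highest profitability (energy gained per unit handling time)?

crayfish

In descending order of E/h:
crayfish: 29/4.6 = 6.3 kJ/s
bluegill: 19/7.7 = 2.47 kJ/s
fathead minnows: 12/14 = 0.857 kJ/s
shiners: 4.2/7.5 = 0.56 kJ/s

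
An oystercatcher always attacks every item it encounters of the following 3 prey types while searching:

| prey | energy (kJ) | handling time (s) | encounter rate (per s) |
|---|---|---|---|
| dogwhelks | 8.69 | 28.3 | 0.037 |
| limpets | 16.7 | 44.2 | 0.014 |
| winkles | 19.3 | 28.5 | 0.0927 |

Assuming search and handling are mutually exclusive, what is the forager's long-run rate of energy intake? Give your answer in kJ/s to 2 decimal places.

0.44 kJ/s

R = Σλ_iE_i / (1 + Σλ_ih_i)
Numerator: 0.037×8.69 + 0.014×16.7 + 0.0927×19.3 = 2.344
Denominator: 1 + 0.037×28.3 + 0.014×44.2 + 0.0927×28.5 = 5.308
R = 2.344/5.308 = 0.4417 kJ/s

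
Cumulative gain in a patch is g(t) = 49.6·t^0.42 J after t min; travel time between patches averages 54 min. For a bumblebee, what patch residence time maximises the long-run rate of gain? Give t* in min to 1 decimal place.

39.1 min

By the marginal value theorem, leave when the instantaneous gain rate g'(t) equals the habitat-wide average g(t)/(T + t).
g'(t) = 0.42·49.6·t^-0.58. Setting 0.42·49.6·t^-0.58 = 49.6·t^0.42/(54+t) gives 0.42(54+t) = t, so 0.58·t = 0.42×54.
t* = 0.42×54/0.58 = 39.1 min.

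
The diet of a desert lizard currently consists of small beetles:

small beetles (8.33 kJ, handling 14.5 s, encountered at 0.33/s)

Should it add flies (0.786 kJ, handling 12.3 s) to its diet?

No

Intake rate on the current diet: R = (0.33×8.33) / (1 + 0.33×14.5) = 2.749/5.785 = 0.4752 kJ/s.
Profitability of flies: 0.786/12.3 = 0.0639 kJ/s.
Since 0.0639 < R, time spent handling flies is better spent searching.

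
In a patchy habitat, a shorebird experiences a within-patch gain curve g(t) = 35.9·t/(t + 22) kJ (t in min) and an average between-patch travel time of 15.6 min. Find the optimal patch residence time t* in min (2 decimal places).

By the marginal value theorem, leave when the instantaneous gain rate g'(t) equals the habitat-wide average g(t)/(T + t).
g'(t) = 35.9·22/(t + 22)². Setting 35.9·22/(t+22)² = 35.9t/[(t+22)(15.6+t)] gives 22(15.6+t) = t(t+22), so t² = 22×15.6 = 343.2.
t* = √343.2 = 18.53 min.

18.53 min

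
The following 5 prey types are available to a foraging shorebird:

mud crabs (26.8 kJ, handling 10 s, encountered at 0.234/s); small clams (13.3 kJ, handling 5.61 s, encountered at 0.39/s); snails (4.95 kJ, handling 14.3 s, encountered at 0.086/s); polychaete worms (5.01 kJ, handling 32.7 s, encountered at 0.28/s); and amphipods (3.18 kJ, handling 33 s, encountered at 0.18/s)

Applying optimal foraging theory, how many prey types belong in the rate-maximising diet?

Rank by E/h (kJ/s): mud crabs 2.68, small clams 2.37, snails 0.346, polychaete worms 0.153, amphipods 0.0964. Include each in turn until the next type's E/h falls below the running intake rate.
Rate on top 1: 1.878. small clams: 2.37 > 1.878 → include.
Rate on top 2: 2.073. snails: 0.346 < 2.073 → exclude; stop.
Optimal diet: mud crabs, small clams — 2 of 5 types.

2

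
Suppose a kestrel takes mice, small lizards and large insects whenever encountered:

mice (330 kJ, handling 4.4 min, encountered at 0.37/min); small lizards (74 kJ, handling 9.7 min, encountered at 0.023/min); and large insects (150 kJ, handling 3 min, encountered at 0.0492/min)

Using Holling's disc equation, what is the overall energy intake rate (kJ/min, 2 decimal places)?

43.75 kJ/min

R = (0.37×330 + 0.023×74 + 0.0492×150) / (1 + 0.37×4.4 + 0.023×9.7 + 0.0492×3) = 131.2/2.999 = 43.75 kJ/min.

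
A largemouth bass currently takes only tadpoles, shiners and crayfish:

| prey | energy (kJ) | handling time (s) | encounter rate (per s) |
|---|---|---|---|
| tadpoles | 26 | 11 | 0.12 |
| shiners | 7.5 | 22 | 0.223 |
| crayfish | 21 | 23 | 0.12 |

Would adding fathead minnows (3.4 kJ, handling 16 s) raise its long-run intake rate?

No

On tadpoles, shiners and crayfish alone, R = ΣλE/(1+Σλh) = 7.312/9.986 = 0.7323 kJ/s.
Profitability of fathead minnows: 3.4/16 = 0.2125 kJ/s.
0.2125 < 0.7323, so adding fathead minnows would lower the average — exclude it.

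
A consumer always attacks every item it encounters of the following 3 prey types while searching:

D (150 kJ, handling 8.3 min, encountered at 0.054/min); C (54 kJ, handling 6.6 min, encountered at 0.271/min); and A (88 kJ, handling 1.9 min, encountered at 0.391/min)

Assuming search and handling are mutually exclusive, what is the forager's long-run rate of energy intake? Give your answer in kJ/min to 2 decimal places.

14.36 kJ/min

Energy encountered per unit search time: 0.054×150 + 0.271×54 + 0.391×88 = 57.14 kJ/min.
Handling time per unit search time: 0.054×8.3 + 0.271×6.6 + 0.391×1.9 = 2.98.
Rate = 57.14/(1 + 2.98) = 14.36 kJ/min.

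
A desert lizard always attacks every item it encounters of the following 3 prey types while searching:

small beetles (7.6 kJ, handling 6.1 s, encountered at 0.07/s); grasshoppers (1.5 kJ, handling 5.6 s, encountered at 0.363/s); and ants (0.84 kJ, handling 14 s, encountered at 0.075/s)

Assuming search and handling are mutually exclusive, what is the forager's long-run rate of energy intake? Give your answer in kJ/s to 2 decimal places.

R = Σλ_iE_i / (1 + Σλ_ih_i)
Numerator: 0.07×7.6 + 0.363×1.5 + 0.075×0.84 = 1.139
Denominator: 1 + 0.07×6.1 + 0.363×5.6 + 0.075×14 = 4.51
R = 1.139/4.51 = 0.2527 kJ/s

0.25 kJ/s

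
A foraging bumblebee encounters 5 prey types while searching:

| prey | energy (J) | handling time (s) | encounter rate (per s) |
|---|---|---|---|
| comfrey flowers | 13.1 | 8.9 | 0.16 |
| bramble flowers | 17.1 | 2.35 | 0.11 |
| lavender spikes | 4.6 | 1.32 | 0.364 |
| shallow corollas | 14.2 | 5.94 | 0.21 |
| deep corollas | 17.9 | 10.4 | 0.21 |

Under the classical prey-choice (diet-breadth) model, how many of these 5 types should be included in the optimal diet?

E/h in descending order: bramble flowers 7.28, lavender spikes 3.48, shallow corollas 2.39, deep corollas 1.72, comfrey flowers 1.47 J/s. The optimal diet is the largest prefix of this list for which every included type satisfies E_i/h_i > R on the types above it.
Rate on top 1: 1.495. lavender spikes: 3.48 > 1.495 → include.
Rate on top 2: 2.045. shallow corollas: 2.39 > 2.045 → include.
Rate on top 3: 2.189. deep corollas: 1.72 < 2.189 → exclude; stop.
Optimal diet: bramble flowers, lavender spikes, shallow corollas — 3 of 5 types.

3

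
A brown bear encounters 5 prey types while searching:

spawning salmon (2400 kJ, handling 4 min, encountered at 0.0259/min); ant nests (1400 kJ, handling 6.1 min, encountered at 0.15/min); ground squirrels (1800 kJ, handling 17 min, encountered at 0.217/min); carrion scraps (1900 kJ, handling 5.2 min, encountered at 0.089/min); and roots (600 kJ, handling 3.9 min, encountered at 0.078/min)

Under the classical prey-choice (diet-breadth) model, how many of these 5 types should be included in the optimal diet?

Profitabilities (E/h, kJ/min): spawning salmon 600, carrion scraps 365, ant nests 230, roots 154, ground squirrels 106. Add prey in this order while the next type's profitability exceeds the intake rate on those already taken.
Rate on top 1: 56.32. carrion scraps: 365 > 56.32 → include.
Rate on top 2: 147.6. ant nests: 230 > 147.6 → include.
Rate on top 3: 177.8. roots: 154 < 177.8 → exclude; stop.
Optimal diet: spawning salmon, carrion scraps, ant nests — 3 of 5 types.

3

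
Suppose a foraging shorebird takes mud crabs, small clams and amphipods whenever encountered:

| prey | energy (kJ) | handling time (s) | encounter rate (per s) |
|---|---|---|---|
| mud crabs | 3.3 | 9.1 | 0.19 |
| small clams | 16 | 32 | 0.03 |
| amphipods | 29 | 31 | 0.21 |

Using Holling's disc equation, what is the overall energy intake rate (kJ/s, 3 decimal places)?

0.706 kJ/s

Energy encountered per unit search time: 0.19×3.3 + 0.03×16 + 0.21×29 = 7.197 kJ/s.
Handling time per unit search time: 0.19×9.1 + 0.03×32 + 0.21×31 = 9.199.
Rate = 7.197/(1 + 9.199) = 0.7057 kJ/s.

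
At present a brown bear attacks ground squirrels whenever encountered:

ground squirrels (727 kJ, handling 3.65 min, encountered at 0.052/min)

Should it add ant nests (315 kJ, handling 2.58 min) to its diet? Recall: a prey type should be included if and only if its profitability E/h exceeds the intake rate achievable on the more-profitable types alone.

Intake rate on the current diet: R = (0.052×727) / (1 + 0.052×3.65) = 37.8/1.19 = 31.77 kJ/min.
ant nests: E/h = 315/2.58 = 122.1 kJ/min.
122.1 > 31.77, so adding ant nests raises the average — include it.

Yes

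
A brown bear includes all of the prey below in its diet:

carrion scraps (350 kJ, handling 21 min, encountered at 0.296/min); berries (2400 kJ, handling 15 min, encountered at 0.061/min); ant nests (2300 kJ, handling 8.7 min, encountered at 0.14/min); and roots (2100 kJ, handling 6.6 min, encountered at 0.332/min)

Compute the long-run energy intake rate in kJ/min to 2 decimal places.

109.98 kJ/min

R = Σλ_iE_i / (1 + Σλ_ih_i)
Numerator: 0.296×350 + 0.061×2400 + 0.14×2300 + 0.332×2100 = 1269
Denominator: 1 + 0.296×21 + 0.061×15 + 0.14×8.7 + 0.332×6.6 = 11.54
R = 1269/11.54 = 110 kJ/min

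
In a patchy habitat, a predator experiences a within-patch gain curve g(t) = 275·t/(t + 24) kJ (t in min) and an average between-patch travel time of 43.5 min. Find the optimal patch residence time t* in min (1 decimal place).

32.3 min

Optimal t* satisfies g'(t*) = g(t*)/(T + t*).
g'(t) = 275·24/(t + 24)². Setting 275·24/(t+24)² = 275t/[(t+24)(43.5+t)] gives 24(43.5+t) = t(t+24), so t² = 24×43.5 = 1044.
t* = √1044 = 32.31 min.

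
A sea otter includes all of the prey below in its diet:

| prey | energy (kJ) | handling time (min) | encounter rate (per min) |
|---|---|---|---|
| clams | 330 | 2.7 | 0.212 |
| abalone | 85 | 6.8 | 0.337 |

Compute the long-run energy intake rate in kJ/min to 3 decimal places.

Energy encountered per unit search time: 0.212×330 + 0.337×85 = 98.6 kJ/min.
Handling time per unit search time: 0.212×2.7 + 0.337×6.8 = 2.864.
Rate = 98.6/(1 + 2.864) = 25.52 kJ/min.

25.519 kJ/min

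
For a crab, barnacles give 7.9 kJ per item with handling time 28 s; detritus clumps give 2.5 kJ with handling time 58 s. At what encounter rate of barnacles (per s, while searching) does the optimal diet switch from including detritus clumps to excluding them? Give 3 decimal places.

0.006 per s

The zero-one rule: include detritus clumps iff E₂/h₂ > λE₁/(1+λh₁). Equality gives the switch point.
λE₁h₂ = E₂ + λE₂h₁ ⇒ λ = E₂/(E₁h₂ − E₂h₁) = 2.5/(458.2 − 70) = 0.00644 per s.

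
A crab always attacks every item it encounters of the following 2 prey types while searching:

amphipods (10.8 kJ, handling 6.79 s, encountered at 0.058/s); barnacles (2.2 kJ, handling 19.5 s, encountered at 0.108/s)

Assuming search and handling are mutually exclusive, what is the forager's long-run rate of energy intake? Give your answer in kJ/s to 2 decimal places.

Energy encountered per unit search time: 0.058×10.8 + 0.108×2.2 = 0.864 kJ/s.
Handling time per unit search time: 0.058×6.79 + 0.108×19.5 = 2.5.
Rate = 0.864/(1 + 2.5) = 0.2469 kJ/s.

0.25 kJ/s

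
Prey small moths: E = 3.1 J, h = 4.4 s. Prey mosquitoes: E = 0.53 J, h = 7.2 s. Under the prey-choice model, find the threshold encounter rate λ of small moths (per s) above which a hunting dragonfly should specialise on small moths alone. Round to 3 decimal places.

0.027 per s

At the threshold, the rate on small moths alone equals the profitability of mosquitoes: λ·3.1/(1 + λ·4.4) = 0.53/7.2 = 0.07361.
Rearranging, λ(3.1 − 0.07361×4.4) = 0.07361, so λ = 0.07361/2.776 = 0.02652 per s.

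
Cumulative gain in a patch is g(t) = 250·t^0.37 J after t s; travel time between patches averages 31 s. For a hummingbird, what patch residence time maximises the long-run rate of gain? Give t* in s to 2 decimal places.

18.21 s

Maximise g(t)/(T+t): set derivative to zero → g'(t)(T+t) = g(t).
g'(t) = 0.37·250·t^-0.63. Setting 0.37·250·t^-0.63 = 250·t^0.37/(31+t) gives 0.37(31+t) = t, so 0.63·t = 0.37×31.
t* = 0.37×31/0.63 = 18.21 s.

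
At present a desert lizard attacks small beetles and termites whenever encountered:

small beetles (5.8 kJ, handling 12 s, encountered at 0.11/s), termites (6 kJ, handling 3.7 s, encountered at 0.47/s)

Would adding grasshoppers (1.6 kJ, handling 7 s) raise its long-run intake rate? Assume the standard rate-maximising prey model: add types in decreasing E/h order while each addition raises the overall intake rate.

No

Intake rate on the current diet: R = (0.11×5.8 + 0.47×6) / (1 + 0.11×12 + 0.47×3.7) = 3.458/4.059 = 0.8519 kJ/s.
grasshoppers: E/h = 1.6/7 = 0.2286 kJ/s.
Since 0.2286 < R, time spent handling grasshoppers is better spent searching.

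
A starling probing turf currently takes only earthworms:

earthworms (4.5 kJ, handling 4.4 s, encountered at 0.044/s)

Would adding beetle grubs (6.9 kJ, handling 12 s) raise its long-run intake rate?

Yes

Current rate: (0.044×4.5)/(1 + 0.044×4.4) = 0.1659 kJ/s.
Profitability of beetle grubs: 6.9/12 = 0.575 kJ/s.
Since 0.575 > R, including beetle grubs increases the long-run rate.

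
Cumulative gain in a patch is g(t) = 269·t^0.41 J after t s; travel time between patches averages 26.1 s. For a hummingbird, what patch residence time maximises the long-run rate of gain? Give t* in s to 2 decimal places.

18.14 s

Optimal t* satisfies g'(t*) = g(t*)/(T + t*).
g'(t) = 0.41·269·t^-0.59. Setting 0.41·269·t^-0.59 = 269·t^0.41/(26.1+t) gives 0.41(26.1+t) = t, so 0.59·t = 0.41×26.1.
t* = 0.41×26.1/0.59 = 18.14 s.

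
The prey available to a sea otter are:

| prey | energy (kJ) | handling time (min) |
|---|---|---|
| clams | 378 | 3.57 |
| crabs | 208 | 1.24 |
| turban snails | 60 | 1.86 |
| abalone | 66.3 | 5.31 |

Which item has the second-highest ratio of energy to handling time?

In descending order of E/h:
crabs: 208/1.24 = 168 kJ/min
clams: 378/3.57 = 106 kJ/min
turban snails: 60/1.86 = 32.3 kJ/min
abalone: 66.3/5.31 = 12.5 kJ/min

clams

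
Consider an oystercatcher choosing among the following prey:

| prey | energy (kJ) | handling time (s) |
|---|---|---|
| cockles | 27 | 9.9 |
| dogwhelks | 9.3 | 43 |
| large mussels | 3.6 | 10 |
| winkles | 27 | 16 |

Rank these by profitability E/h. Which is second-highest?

winkles

Profitability E/h (kJ/s): cockles = 27/9.9 = 2.73, dogwhelks = 9.3/43 = 0.216, large mussels = 3.6/10 = 0.36, winkles = 27/16 = 1.69.
Ranked: cockles > winkles > large mussels > dogwhelks.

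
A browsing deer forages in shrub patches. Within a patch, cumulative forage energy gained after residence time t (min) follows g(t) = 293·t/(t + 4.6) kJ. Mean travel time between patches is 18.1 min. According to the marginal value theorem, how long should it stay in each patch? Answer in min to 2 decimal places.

Maximise g(t)/(T+t): set derivative to zero → g'(t)(T+t) = g(t).
g'(t) = 293·4.6/(t + 4.6)². Setting 293·4.6/(t+4.6)² = 293t/[(t+4.6)(18.1+t)] gives 4.6(18.1+t) = t(t+4.6), so t² = 4.6×18.1 = 83.26.
t* = √83.26 = 9.125 min.

9.12 min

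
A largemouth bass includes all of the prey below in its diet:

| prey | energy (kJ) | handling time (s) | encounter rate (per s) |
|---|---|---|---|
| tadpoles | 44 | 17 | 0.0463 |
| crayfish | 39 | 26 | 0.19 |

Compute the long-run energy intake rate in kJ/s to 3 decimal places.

1.404 kJ/s

R = (0.0463×44 + 0.19×39) / (1 + 0.0463×17 + 0.19×26) = 9.447/6.727 = 1.404 kJ/s.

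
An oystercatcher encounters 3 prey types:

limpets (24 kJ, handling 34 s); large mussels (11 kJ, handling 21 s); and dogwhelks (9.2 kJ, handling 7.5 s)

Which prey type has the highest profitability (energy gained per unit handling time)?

dogwhelks

Profitability E/h (kJ/s): limpets = 24/34 = 0.706, large mussels = 11/21 = 0.524, dogwhelks = 9.2/7.5 = 1.23.
Ranked: dogwhelks > limpets > large mussels.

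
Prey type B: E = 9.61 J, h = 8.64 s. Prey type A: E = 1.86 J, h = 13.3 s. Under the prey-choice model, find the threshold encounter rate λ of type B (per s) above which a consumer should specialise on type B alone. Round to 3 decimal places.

Drop type A once their profitability E₂/h₂ falls below the rate achievable on type B alone: E₂/h₂ = λE₁/(1 + λh₁).
Solve for λ: λE₁h₂ = E₂(1 + λh₁) → λ(E₁h₂ − E₂h₁) = E₂ → λ = E₂/(E₁h₂ − E₂h₁).
λ = 1.86/(9.61×13.3 − 1.86×8.64) = 1.86/111.7 = 0.01665 per s.

0.017 per s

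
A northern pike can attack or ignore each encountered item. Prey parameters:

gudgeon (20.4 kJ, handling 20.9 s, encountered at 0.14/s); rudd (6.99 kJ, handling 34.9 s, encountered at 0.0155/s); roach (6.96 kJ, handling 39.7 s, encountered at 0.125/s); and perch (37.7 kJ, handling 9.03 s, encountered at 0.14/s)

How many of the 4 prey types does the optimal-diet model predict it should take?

1

E/h in descending order: perch 4.17, gudgeon 0.976, rudd 0.2, roach 0.175 kJ/s. The optimal diet is the largest prefix of this list for which every included type satisfies E_i/h_i > R on the types above it.
Rate on top 1: 2.331. gudgeon: 0.976 < 2.331 → exclude; stop.
Optimal diet: perch — 1 of 4 types.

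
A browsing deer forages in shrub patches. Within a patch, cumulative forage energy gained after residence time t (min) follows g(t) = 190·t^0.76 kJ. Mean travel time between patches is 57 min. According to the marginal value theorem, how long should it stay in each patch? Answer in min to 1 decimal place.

Optimal t* satisfies g'(t*) = g(t*)/(T + t*).
g'(t) = 0.76·190·t^-0.24. Setting 0.76·190·t^-0.24 = 190·t^0.76/(57+t) gives 0.76(57+t) = t, so 0.24·t = 0.76×57.
t* = 0.76×57/0.24 = 180.5 min.

180.5 min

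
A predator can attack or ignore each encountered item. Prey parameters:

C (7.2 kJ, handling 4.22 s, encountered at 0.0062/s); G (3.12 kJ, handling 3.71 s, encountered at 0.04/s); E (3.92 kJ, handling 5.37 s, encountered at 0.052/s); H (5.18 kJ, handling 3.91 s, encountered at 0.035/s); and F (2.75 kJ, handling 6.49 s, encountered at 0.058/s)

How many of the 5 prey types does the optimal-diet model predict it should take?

Rank by E/h (kJ/s): C 1.71, H 1.32, G 0.841, E 0.73, F 0.424. Include each in turn until the next type's E/h falls below the running intake rate.
Rate on top 1: 0.0435. H: 1.32 > 0.0435 → include.
Rate on top 2: 0.1943. G: 0.841 > 0.1943 → include.
Rate on top 3: 0.2675. E: 0.73 > 0.2675 → include.
Rate on top 4: 0.3486. F: 0.424 > 0.3486 → include.
Optimal diet: C, H, G, E, F — 5 of 5 types.

5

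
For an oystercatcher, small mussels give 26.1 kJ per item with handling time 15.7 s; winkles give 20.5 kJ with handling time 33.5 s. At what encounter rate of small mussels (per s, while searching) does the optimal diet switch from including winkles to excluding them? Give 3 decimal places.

Drop winkles once their profitability E₂/h₂ falls below the rate achievable on small mussels alone: E₂/h₂ = λE₁/(1 + λh₁).
Solve for λ: λE₁h₂ = E₂(1 + λh₁) → λ(E₁h₂ − E₂h₁) = E₂ → λ = E₂/(E₁h₂ − E₂h₁).
λ = 20.5/(26.1×33.5 − 20.5×15.7) = 20.5/552.5 = 0.0371 per s.

0.037 per s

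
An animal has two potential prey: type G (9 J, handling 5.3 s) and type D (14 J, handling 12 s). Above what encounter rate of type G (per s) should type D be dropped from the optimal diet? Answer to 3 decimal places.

The zero-one rule: include type D iff E₂/h₂ > λE₁/(1+λh₁). Equality gives the switch point.
λE₁h₂ = E₂ + λE₂h₁ ⇒ λ = E₂/(E₁h₂ − E₂h₁) = 14/(108 − 74.2) = 0.4142 per s.

0.414 per s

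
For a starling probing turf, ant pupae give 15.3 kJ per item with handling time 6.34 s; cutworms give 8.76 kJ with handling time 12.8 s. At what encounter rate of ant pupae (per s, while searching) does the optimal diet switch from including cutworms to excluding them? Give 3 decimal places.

0.062 per s

At the threshold, the rate on ant pupae alone equals the profitability of cutworms: λ·15.3/(1 + λ·6.34) = 8.76/12.8 = 0.6844.
Rearranging, λ(15.3 − 0.6844×6.34) = 0.6844, so λ = 0.6844/10.96 = 0.06244 per s.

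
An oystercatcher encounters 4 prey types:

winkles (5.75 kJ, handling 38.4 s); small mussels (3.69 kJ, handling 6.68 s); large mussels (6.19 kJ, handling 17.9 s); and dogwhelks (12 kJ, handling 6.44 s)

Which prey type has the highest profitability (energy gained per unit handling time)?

In descending order of E/h:
dogwhelks: 12/6.44 = 1.86 kJ/s
small mussels: 3.69/6.68 = 0.552 kJ/s
large mussels: 6.19/17.9 = 0.346 kJ/s
winkles: 5.75/38.4 = 0.15 kJ/s

dogwhelks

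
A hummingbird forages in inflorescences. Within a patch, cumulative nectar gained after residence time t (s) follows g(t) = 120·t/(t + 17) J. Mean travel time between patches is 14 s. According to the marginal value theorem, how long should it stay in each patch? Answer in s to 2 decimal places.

Optimal t* satisfies g'(t*) = g(t*)/(T + t*).
g'(t) = 120·17/(t + 17)². Setting 120·17/(t+17)² = 120t/[(t+17)(14+t)] gives 17(14+t) = t(t+17), so t² = 17×14 = 238.
t* = √238 = 15.43 s.

15.43 s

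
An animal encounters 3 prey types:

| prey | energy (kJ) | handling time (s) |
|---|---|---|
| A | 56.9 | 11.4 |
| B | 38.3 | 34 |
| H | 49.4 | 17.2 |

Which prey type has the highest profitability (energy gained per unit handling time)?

In descending order of E/h:
A: 56.9/11.4 = 4.99 kJ/s
H: 49.4/17.2 = 2.87 kJ/s
B: 38.3/34 = 1.13 kJ/s

A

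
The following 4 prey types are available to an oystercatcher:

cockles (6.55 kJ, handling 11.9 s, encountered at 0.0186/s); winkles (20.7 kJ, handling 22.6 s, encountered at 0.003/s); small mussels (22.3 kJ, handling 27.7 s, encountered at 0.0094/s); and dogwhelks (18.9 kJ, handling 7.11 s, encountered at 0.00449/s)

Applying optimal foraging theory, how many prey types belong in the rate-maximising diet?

E/h in descending order: dogwhelks 2.66, winkles 0.916, small mussels 0.805, cockles 0.55 kJ/s. The optimal diet is the largest prefix of this list for which every included type satisfies E_i/h_i > R on the types above it.
Rate on top 1: 0.08224. winkles: 0.916 > 0.08224 → include.
Rate on top 2: 0.1336. small mussels: 0.805 > 0.1336 → include.
Rate on top 3: 0.2622. cockles: 0.55 > 0.2622 → include.
Optimal diet: dogwhelks, winkles, small mussels, cockles — 4 of 4 types.

4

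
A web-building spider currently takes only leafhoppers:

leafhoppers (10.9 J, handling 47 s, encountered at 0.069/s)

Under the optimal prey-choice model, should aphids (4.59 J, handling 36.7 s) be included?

Current rate: (0.069×10.9)/(1 + 0.069×47) = 0.1773 J/s.
Profitability of aphids: 4.59/36.7 = 0.1251 J/s.
0.1251 < 0.1773, so adding aphids would lower the average — exclude it.

No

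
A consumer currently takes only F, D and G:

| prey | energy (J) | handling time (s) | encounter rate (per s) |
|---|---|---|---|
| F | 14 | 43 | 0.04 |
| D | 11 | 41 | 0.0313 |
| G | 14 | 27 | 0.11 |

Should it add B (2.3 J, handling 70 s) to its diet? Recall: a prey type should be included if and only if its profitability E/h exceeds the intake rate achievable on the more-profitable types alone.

No

Intake rate on the current diet: R = (0.04×14 + 0.0313×11 + 0.11×14) / (1 + 0.04×43 + 0.0313×41 + 0.11×27) = 2.444/6.973 = 0.3505 J/s.
B: E/h = 2.3/70 = 0.03286 J/s.
Since 0.03286 < R, time spent handling B is better spent searching.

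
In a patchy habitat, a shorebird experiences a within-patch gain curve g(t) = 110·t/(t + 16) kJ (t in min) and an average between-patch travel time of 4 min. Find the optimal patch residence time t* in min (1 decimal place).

Maximise g(t)/(T+t): set derivative to zero → g'(t)(T+t) = g(t).
g'(t) = 110·16/(t + 16)². Setting 110·16/(t+16)² = 110t/[(t+16)(4+t)] gives 16(4+t) = t(t+16), so t² = 16×4 = 64.
t* = √64 = 8 min.

8.0 min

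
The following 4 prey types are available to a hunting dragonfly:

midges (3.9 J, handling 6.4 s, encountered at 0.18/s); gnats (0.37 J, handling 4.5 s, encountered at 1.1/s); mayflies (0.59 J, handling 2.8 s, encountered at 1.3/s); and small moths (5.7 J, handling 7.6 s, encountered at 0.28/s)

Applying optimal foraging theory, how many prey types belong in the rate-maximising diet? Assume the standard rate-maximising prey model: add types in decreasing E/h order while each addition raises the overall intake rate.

2

Rank by E/h (J/s): small moths 0.75, midges 0.609, mayflies 0.211, gnats 0.0822. Include each in turn until the next type's E/h falls below the running intake rate.
Rate on top 1: 0.5102. midges: 0.609 > 0.5102 → include.
Rate on top 2: 0.5369. mayflies: 0.211 < 0.5369 → exclude; stop.
Optimal diet: small moths, midges — 2 of 4 types.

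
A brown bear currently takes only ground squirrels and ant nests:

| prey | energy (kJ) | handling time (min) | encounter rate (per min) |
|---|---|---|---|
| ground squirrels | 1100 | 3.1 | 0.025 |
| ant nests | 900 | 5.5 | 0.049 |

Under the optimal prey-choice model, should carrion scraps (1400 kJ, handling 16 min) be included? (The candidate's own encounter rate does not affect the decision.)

Yes

On ground squirrels and ant nests alone, R = ΣλE/(1+Σλh) = 71.6/1.347 = 53.16 kJ/min.
Profitability of carrion scraps: 1400/16 = 87.5 kJ/min.
87.5 > 53.16, so adding carrion scraps raises the average — include it.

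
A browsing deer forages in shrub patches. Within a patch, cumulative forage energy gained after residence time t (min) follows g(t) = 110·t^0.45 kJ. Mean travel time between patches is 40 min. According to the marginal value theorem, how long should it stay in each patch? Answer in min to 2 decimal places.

32.73 min

Optimal t* satisfies g'(t*) = g(t*)/(T + t*).
g'(t) = 0.45·110·t^-0.55. Setting 0.45·110·t^-0.55 = 110·t^0.45/(40+t) gives 0.45(40+t) = t, so 0.55·t = 0.45×40.
t* = 0.45×40/0.55 = 32.73 min.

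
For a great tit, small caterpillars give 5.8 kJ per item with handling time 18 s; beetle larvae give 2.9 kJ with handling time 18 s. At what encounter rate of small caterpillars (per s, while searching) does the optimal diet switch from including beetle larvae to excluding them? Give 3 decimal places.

The zero-one rule: include beetle larvae iff E₂/h₂ > λE₁/(1+λh₁). Equality gives the switch point.
λE₁h₂ = E₂ + λE₂h₁ ⇒ λ = E₂/(E₁h₂ − E₂h₁) = 2.9/(104.4 − 52.2) = 0.05556 per s.

0.056 per s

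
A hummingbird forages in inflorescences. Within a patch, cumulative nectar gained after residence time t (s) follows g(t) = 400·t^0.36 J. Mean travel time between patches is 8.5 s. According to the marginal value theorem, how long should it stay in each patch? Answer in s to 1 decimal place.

By the marginal value theorem, leave when the instantaneous gain rate g'(t) equals the habitat-wide average g(t)/(T + t).
g'(t) = 0.36·400·t^-0.64. Setting 0.36·400·t^-0.64 = 400·t^0.36/(8.5+t) gives 0.36(8.5+t) = t, so 0.64·t = 0.36×8.5.
t* = 0.36×8.5/0.64 = 4.781 s.

4.8 s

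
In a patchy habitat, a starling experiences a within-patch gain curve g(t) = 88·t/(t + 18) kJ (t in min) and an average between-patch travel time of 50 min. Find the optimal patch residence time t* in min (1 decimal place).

By the marginal value theorem, leave when the instantaneous gain rate g'(t) equals the habitat-wide average g(t)/(T + t).
g'(t) = 88·18/(t + 18)². Setting 88·18/(t+18)² = 88t/[(t+18)(50+t)] gives 18(50+t) = t(t+18), so t² = 18×50 = 900.
t* = √900 = 30 min.

30.0 min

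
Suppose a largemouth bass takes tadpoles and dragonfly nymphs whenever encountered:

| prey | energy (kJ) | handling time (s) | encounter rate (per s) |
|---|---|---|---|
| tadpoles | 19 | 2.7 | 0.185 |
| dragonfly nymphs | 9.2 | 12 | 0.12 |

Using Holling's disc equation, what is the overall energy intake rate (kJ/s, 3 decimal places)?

1.571 kJ/s

R = (0.185×19 + 0.12×9.2) / (1 + 0.185×2.7 + 0.12×12) = 4.619/2.939 = 1.571 kJ/s.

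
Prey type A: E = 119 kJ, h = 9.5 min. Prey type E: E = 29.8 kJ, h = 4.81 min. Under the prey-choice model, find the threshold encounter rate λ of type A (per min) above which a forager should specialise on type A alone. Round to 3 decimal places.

Drop type E once their profitability E₂/h₂ falls below the rate achievable on type A alone: E₂/h₂ = λE₁/(1 + λh₁).
Solve for λ: λE₁h₂ = E₂(1 + λh₁) → λ(E₁h₂ − E₂h₁) = E₂ → λ = E₂/(E₁h₂ − E₂h₁).
λ = 29.8/(119×4.81 − 29.8×9.5) = 29.8/289.3 = 0.103 per min.

0.103 per min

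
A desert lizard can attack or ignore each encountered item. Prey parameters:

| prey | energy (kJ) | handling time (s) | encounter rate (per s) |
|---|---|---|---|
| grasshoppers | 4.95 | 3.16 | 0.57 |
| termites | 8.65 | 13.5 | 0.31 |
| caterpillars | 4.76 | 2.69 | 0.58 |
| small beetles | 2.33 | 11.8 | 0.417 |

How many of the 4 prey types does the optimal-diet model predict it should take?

Rank by E/h (kJ/s): caterpillars 1.77, grasshoppers 1.57, termites 0.641, small beetles 0.197. Include each in turn until the next type's E/h falls below the running intake rate.
Rate on top 1: 1.078. grasshoppers: 1.57 > 1.078 → include.
Rate on top 2: 1.28. termites: 0.641 < 1.28 → exclude; stop.
Optimal diet: caterpillars, grasshoppers — 2 of 4 types.

2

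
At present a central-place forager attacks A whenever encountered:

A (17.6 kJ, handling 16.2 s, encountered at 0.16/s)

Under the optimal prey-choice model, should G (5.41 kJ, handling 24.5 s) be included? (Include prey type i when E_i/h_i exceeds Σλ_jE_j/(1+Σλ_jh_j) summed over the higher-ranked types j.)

No

On A alone, R = ΣλE/(1+Σλh) = 2.816/3.592 = 0.784 kJ/s.
Profitability of G: 5.41/24.5 = 0.2208 kJ/s.
Since 0.2208 < R, time spent handling G is better spent searching.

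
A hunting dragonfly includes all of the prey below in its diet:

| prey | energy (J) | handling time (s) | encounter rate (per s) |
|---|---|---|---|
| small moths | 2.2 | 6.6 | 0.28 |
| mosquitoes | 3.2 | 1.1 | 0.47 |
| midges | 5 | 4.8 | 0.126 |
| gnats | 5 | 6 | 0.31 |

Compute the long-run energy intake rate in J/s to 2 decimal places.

R = (0.28×2.2 + 0.47×3.2 + 0.126×5 + 0.31×5) / (1 + 0.28×6.6 + 0.47×1.1 + 0.126×4.8 + 0.31×6) = 4.3/5.83 = 0.7376 J/s.

0.74 J/s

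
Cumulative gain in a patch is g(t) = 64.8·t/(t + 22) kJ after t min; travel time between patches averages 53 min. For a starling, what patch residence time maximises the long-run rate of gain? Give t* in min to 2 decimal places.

By the marginal value theorem, leave when the instantaneous gain rate g'(t) equals the habitat-wide average g(t)/(T + t).
g'(t) = 64.8·22/(t + 22)². Setting 64.8·22/(t+22)² = 64.8t/[(t+22)(53+t)] gives 22(53+t) = t(t+22), so t² = 22×53 = 1166.
t* = √1166 = 34.15 min.

34.15 min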